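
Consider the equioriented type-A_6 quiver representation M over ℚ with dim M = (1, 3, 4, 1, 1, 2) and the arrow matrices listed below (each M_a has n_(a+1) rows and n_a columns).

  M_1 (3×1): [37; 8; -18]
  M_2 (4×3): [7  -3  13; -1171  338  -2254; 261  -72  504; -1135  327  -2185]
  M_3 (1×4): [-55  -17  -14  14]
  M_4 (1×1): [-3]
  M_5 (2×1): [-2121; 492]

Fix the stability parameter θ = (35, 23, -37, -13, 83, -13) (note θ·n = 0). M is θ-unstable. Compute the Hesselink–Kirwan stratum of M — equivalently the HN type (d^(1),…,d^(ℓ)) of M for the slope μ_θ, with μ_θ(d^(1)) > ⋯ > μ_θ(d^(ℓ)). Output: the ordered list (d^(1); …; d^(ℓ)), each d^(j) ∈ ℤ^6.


Via rank(M_{q-1}∘⋯∘M_p): M ≅ I[1,3], I[2,2], I[2,6], I[3,3]^2, I[6,6].
μ_θ-semistable layers: μ^(1)=35; μ^(2)=23; μ^(3)=7; μ^(4)=-9; μ^(5)=-13; μ^(6)=-37

((0, 0, 0, 0, 1, 1); (0, 1, 0, 0, 0, 0); (1, 1, 1, 0, 0, 0); (0, 1, 1, 1, 0, 0); (0, 0, 0, 0, 0, 1); (0, 0, 2, 0, 0, 0))


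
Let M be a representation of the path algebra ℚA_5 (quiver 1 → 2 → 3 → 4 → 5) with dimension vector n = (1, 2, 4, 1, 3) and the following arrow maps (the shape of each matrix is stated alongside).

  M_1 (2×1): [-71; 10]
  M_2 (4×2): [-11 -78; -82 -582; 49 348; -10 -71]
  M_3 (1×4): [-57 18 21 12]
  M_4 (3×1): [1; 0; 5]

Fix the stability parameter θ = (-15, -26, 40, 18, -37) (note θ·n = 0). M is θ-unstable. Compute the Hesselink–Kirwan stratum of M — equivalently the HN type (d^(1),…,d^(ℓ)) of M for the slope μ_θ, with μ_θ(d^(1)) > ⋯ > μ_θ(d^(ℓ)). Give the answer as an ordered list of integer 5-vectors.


Interval decomposition of M: I[1,3], I[2,5], I[3,3]^2, I[5,5]^2.
HN type (ℓ=5): μ^(1)=40; μ^(2)=7; μ^(3)=-41/2; μ^(4)=-26; μ^(5)=-37

((0, 0, 3, 0, 0); (0, 0, 1, 1, 1); (1, 1, 0, 0, 0); (0, 1, 0, 0, 0); (0, 0, 0, 0, 2))


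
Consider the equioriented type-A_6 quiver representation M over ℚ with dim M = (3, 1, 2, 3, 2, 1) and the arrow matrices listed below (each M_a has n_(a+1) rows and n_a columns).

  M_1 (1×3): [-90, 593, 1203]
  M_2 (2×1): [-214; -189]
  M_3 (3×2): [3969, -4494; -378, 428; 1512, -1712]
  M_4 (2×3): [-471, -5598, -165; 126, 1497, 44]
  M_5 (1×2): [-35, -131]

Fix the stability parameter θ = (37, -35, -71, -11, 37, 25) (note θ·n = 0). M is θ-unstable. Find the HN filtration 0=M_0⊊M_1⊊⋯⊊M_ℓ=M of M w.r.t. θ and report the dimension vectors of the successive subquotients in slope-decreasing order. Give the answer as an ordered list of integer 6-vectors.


Barcode: M ≅ I[1,1]^2, I[1,3], I[3,6], I[4,4], I[4,5]. HN layers by μ_θ (5 steps, strictly decreasing):
  μ^(1)=37; μ^(2)=31; μ^(3)=-11; μ^(4)=-23; μ^(5)=-71

((2, 0, 0, 0, 1, 0); (0, 0, 0, 0, 1, 1); (0, 0, 0, 3, 0, 0); (1, 1, 1, 0, 0, 0); (0, 0, 1, 0, 0, 0))


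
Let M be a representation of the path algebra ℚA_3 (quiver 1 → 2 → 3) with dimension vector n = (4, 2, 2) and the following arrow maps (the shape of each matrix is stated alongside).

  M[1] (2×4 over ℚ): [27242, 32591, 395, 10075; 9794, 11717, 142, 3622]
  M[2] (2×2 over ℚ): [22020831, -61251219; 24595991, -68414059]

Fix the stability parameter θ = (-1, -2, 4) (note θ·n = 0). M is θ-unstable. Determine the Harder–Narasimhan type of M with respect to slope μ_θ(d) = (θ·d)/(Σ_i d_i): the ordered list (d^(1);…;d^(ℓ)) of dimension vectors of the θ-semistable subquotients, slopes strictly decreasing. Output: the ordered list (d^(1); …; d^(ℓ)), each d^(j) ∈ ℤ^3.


Interval decomposition of M: I[1,1]^2, I[1,2], I[1,3], I[3,3].
HN type (ℓ=3): μ^(1)=4; μ^(2)=-1; μ^(3)=-3/2

((0, 0, 2); (2, 0, 0); (2, 2, 0))


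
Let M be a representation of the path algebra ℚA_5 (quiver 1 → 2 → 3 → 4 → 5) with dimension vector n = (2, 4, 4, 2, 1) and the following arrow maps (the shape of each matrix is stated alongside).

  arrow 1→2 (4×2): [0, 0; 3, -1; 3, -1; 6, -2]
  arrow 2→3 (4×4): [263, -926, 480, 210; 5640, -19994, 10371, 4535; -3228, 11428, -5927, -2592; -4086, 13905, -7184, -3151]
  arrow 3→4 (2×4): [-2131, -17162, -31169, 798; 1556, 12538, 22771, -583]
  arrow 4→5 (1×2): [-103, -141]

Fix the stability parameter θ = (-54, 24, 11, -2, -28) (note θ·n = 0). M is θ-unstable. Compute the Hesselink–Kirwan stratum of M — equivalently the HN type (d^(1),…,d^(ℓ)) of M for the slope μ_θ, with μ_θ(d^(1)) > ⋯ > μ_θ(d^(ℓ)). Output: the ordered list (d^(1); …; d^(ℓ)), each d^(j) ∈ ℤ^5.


Via rank(M_{q-1}∘⋯∘M_p): M ≅ I[1,1], I[1,5], I[2,3]^2, I[2,4].
μ_θ-semistable layers: μ^(1)=35/2; μ^(2)=11; μ^(3)=5/4; μ^(4)=-54

((0, 2, 2, 0, 0); (0, 1, 1, 1, 0); (0, 1, 1, 1, 1); (2, 0, 0, 0, 0))


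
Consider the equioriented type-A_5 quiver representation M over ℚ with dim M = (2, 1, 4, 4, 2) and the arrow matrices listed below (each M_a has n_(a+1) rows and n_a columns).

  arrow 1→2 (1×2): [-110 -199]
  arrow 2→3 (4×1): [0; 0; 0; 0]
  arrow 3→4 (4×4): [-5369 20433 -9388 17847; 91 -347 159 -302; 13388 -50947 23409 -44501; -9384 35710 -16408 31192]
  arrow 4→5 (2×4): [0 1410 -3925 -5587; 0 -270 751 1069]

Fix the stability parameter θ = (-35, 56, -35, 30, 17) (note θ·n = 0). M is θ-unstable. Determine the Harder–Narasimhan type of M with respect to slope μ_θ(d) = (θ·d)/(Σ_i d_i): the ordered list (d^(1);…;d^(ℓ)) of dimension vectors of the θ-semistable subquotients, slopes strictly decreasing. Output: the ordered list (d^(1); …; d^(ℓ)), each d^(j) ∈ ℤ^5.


Barcode: M ≅ I[1,1], I[1,2], I[3,4]^2, I[3,5]^2. HN layers by μ_θ (4 steps, strictly decreasing):
  μ^(1)=56; μ^(2)=30; μ^(3)=47/2; μ^(4)=-35

((0, 1, 0, 0, 0); (0, 0, 0, 2, 0); (0, 0, 0, 2, 2); (2, 0, 4, 0, 0))


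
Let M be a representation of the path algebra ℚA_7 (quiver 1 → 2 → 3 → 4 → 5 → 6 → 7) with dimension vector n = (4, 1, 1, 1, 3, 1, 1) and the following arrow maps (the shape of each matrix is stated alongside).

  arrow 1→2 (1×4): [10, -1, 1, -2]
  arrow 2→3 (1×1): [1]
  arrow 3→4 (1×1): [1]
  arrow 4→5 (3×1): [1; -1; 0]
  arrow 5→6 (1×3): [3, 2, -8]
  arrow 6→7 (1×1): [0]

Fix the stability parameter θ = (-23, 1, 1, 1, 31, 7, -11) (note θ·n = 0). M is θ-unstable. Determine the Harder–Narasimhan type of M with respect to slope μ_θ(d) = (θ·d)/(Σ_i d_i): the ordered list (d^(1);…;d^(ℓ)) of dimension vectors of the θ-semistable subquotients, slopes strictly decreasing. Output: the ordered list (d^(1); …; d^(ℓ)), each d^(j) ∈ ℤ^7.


Barcode: M ≅ I[1,1]^3, I[1,6], I[5,5]^2, I[7,7]. HN layers by μ_θ (5 steps, strictly decreasing):
  μ^(1)=31; μ^(2)=19; μ^(3)=1; μ^(4)=-11; μ^(5)=-23

((0, 0, 0, 0, 2, 0, 0); (0, 0, 0, 0, 1, 1, 0); (0, 1, 1, 1, 0, 0, 0); (0, 0, 0, 0, 0, 0, 1); (4, 0, 0, 0, 0, 0, 0))


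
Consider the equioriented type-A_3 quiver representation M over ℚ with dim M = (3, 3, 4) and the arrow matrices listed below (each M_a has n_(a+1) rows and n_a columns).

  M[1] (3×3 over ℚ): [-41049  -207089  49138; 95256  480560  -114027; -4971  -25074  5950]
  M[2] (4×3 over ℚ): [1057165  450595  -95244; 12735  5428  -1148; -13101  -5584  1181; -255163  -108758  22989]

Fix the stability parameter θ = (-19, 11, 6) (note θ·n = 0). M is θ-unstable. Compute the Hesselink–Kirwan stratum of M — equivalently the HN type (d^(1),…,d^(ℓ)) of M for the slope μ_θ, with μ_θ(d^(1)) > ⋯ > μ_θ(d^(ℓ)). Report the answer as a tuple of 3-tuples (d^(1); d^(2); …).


Via rank(M_{q-1}∘⋯∘M_p): M ≅ I[1,3]^3, I[3,3].
μ_θ-semistable layers: μ^(1)=17/2; μ^(2)=6; μ^(3)=-19

((0, 3, 3); (0, 0, 1); (3, 0, 0))


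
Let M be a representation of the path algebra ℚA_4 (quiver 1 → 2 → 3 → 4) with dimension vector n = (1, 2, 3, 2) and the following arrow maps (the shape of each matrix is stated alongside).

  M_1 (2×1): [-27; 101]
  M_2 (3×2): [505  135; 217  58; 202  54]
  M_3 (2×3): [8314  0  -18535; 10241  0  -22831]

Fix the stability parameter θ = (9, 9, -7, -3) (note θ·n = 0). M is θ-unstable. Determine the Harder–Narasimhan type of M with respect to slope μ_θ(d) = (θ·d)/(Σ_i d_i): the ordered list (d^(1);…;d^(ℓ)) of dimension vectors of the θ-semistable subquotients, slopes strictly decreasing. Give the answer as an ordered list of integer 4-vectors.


Barcode: M ≅ I[1,3], I[2,4], I[3,4]. HN layers by μ_θ (4 steps, strictly decreasing):
  μ^(1)=11/3; μ^(2)=-1/3; μ^(3)=-3; μ^(4)=-7

((1, 1, 1, 0); (0, 1, 1, 1); (0, 0, 0, 1); (0, 0, 1, 0))


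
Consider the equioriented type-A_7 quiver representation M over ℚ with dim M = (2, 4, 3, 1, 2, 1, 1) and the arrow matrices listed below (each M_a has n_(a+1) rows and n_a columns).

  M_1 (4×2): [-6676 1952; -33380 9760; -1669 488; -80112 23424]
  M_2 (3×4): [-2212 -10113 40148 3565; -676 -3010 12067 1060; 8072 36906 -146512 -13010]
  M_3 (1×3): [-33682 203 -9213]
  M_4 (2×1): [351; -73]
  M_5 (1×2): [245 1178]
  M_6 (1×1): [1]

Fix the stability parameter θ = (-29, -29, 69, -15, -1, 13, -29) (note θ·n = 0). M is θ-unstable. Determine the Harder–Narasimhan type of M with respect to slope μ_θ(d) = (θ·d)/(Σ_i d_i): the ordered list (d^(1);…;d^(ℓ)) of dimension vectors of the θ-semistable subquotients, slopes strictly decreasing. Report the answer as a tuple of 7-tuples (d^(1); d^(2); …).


Barcode: M ≅ I[1,1], I[1,7], I[2,2]^2, I[2,3], I[3,3], I[5,5]. HN layers by μ_θ (4 steps, strictly decreasing):
  μ^(1)=69; μ^(2)=37/5; μ^(3)=-1; μ^(4)=-29

((0, 0, 2, 0, 0, 0, 0); (0, 0, 1, 1, 1, 1, 1); (0, 0, 0, 0, 1, 0, 0); (2, 4, 0, 0, 0, 0, 0))


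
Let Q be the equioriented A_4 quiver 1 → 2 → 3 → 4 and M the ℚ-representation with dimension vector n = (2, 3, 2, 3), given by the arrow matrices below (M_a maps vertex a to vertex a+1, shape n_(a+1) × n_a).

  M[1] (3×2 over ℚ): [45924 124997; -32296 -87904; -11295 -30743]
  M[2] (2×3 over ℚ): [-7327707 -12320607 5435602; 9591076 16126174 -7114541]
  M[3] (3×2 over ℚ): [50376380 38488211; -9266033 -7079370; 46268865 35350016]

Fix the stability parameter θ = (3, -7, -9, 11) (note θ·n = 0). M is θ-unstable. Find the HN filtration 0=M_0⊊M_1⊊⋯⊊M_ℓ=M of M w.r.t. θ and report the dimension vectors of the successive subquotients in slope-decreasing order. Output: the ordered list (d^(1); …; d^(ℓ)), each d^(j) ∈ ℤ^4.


Barcode: M ≅ I[1,4]^2, I[2,2], I[4,4]. HN layers by μ_θ (3 steps, strictly decreasing):
  μ^(1)=11; μ^(2)=-13/3; μ^(3)=-7

((0, 0, 0, 3); (2, 2, 2, 0); (0, 1, 0, 0))


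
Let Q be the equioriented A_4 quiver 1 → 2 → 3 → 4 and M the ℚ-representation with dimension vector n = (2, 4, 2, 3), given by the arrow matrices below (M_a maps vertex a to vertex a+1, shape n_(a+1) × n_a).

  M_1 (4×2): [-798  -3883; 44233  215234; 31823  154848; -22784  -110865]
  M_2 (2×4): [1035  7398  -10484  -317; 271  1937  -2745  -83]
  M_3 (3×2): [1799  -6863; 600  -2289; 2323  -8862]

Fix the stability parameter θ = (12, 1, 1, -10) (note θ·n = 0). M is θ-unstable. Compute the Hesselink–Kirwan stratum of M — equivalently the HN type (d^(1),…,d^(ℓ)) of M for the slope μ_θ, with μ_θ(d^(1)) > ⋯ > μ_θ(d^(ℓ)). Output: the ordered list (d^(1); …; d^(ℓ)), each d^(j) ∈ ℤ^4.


Interval decomposition of M: I[1,2]^2, I[2,4]^2, I[4,4].
HN type (ℓ=3): μ^(1)=13/2; μ^(2)=-8/3; μ^(3)=-10

((2, 2, 0, 0); (0, 2, 2, 2); (0, 0, 0, 1))


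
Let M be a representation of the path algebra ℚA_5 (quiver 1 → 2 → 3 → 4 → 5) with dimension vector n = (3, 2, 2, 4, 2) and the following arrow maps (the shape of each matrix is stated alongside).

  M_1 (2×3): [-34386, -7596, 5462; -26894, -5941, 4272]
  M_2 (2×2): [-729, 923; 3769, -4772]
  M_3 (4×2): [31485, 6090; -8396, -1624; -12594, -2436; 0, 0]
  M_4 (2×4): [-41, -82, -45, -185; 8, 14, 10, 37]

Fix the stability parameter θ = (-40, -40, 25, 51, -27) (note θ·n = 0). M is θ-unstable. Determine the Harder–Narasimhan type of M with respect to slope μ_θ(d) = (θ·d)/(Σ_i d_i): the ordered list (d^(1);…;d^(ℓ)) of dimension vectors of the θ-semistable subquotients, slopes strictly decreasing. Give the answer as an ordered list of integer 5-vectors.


Interval decomposition of M: I[1,1], I[1,3], I[1,5], I[4,4]^2, I[4,5].
HN type (ℓ=5): μ^(1)=51; μ^(2)=25; μ^(3)=49/3; μ^(4)=12; μ^(5)=-40

((0, 0, 0, 2, 0); (0, 0, 1, 0, 0); (0, 0, 1, 1, 1); (0, 0, 0, 1, 1); (3, 2, 0, 0, 0))


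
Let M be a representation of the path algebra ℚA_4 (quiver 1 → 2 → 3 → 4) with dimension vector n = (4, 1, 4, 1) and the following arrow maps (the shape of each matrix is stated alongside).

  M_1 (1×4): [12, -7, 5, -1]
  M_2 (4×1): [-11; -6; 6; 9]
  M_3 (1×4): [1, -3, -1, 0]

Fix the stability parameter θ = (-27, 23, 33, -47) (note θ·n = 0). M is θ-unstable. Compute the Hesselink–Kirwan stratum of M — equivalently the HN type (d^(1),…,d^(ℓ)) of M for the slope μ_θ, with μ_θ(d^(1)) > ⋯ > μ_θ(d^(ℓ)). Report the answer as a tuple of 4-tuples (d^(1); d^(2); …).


Barcode: M ≅ I[1,1]^3, I[1,4], I[3,3]^3. HN layers by μ_θ (3 steps, strictly decreasing):
  μ^(1)=33; μ^(2)=3; μ^(3)=-27

((0, 0, 3, 0); (0, 1, 1, 1); (4, 0, 0, 0))


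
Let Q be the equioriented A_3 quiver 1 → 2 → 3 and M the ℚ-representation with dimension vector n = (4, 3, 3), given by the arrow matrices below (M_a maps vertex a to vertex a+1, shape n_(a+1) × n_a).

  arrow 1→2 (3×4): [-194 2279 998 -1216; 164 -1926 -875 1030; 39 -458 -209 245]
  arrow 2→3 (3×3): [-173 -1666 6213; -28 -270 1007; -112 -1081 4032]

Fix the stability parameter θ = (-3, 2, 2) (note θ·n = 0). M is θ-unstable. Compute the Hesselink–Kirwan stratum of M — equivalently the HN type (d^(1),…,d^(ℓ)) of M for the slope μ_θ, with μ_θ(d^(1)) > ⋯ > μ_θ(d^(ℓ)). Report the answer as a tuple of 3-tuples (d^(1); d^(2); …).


Barcode: M ≅ I[1,1], I[1,3]^3. HN layers by μ_θ (2 steps, strictly decreasing):
  μ^(1)=2; μ^(2)=-3

((0, 3, 3); (4, 0, 0))


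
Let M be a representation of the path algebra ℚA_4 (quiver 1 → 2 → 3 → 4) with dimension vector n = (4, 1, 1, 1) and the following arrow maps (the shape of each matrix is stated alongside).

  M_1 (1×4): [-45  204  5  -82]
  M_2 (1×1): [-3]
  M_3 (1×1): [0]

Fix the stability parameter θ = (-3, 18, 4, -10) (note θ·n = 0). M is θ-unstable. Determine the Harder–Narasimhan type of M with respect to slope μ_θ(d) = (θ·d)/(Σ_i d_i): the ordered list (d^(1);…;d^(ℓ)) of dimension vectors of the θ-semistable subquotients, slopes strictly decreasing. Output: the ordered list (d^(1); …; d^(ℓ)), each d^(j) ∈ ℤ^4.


Interval decomposition of M: I[1,1]^3, I[1,3], I[4,4].
HN type (ℓ=3): μ^(1)=11; μ^(2)=-3; μ^(3)=-10

((0, 1, 1, 0); (4, 0, 0, 0); (0, 0, 0, 1))


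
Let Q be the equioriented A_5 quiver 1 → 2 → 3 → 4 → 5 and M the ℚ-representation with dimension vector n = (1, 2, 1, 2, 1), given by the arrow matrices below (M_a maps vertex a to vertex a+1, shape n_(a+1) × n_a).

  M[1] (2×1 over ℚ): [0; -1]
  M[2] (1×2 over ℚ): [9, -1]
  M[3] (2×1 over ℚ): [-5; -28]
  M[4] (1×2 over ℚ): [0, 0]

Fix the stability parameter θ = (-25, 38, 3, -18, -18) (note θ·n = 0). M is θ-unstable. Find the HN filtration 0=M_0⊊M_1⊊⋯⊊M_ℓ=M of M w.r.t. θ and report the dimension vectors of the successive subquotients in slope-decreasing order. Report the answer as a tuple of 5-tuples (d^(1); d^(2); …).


Barcode: M ≅ I[1,4], I[2,2], I[4,4], I[5,5]. HN layers by μ_θ (4 steps, strictly decreasing):
  μ^(1)=38; μ^(2)=23/3; μ^(3)=-18; μ^(4)=-25

((0, 1, 0, 0, 0); (0, 1, 1, 1, 0); (0, 0, 0, 1, 1); (1, 0, 0, 0, 0))


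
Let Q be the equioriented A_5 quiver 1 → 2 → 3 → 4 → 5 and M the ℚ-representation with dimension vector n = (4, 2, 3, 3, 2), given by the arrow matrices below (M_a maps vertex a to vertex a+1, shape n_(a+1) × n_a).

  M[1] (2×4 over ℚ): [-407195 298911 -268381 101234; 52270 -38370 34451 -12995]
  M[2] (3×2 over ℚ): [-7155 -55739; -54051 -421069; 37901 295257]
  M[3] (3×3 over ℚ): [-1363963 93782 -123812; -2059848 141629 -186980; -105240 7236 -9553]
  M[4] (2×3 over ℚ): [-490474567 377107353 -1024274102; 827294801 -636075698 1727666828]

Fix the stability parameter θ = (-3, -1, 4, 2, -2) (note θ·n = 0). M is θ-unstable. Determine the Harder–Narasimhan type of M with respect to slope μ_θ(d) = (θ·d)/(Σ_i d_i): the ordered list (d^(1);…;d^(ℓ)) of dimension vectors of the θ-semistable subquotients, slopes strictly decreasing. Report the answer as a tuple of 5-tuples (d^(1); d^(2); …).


Barcode: M ≅ I[1,1]^2, I[1,5]^2, I[3,4]. HN layers by μ_θ (4 steps, strictly decreasing):
  μ^(1)=3; μ^(2)=4/3; μ^(3)=-1; μ^(4)=-3

((0, 0, 1, 1, 0); (0, 0, 2, 2, 2); (0, 2, 0, 0, 0); (4, 0, 0, 0, 0))


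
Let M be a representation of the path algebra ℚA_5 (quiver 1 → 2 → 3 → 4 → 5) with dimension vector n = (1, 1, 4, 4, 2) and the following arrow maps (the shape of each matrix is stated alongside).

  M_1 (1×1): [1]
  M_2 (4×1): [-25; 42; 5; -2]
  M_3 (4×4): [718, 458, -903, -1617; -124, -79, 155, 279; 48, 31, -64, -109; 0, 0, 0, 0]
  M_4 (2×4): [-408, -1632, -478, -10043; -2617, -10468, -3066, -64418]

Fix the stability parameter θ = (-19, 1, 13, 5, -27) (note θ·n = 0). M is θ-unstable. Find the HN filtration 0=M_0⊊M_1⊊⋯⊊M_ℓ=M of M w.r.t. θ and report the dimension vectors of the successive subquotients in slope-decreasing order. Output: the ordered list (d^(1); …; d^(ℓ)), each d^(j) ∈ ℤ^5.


Interval decomposition of M: I[1,5], I[3,3], I[3,4], I[3,5], I[4,4].
HN type (ℓ=6): μ^(1)=13; μ^(2)=9; μ^(3)=5; μ^(4)=-2; μ^(5)=-3; μ^(6)=-19

((0, 0, 1, 0, 0); (0, 0, 1, 1, 0); (0, 0, 0, 1, 0); (0, 1, 1, 1, 1); (0, 0, 1, 1, 1); (1, 0, 0, 0, 0))


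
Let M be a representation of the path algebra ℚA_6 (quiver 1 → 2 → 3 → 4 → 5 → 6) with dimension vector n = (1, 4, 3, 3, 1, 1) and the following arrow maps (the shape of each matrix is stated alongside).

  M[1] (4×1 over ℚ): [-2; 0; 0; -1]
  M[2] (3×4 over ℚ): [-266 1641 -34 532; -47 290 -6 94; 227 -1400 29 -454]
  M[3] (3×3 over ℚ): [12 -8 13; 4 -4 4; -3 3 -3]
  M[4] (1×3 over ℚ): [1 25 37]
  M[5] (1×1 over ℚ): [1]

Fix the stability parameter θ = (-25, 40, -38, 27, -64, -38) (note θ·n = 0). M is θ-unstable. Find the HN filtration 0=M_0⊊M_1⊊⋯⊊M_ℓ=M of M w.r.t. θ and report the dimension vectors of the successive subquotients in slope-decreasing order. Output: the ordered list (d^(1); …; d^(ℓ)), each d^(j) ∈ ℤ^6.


Interval decomposition of M: I[1,2], I[2,3], I[2,4], I[2,6], I[4,4].
HN type (ℓ=5): μ^(1)=40; μ^(2)=27; μ^(3)=1; μ^(4)=-73/5; μ^(5)=-25

((0, 1, 0, 0, 0, 0); (0, 0, 0, 2, 0, 0); (0, 2, 2, 0, 0, 0); (0, 1, 1, 1, 1, 1); (1, 0, 0, 0, 0, 0))


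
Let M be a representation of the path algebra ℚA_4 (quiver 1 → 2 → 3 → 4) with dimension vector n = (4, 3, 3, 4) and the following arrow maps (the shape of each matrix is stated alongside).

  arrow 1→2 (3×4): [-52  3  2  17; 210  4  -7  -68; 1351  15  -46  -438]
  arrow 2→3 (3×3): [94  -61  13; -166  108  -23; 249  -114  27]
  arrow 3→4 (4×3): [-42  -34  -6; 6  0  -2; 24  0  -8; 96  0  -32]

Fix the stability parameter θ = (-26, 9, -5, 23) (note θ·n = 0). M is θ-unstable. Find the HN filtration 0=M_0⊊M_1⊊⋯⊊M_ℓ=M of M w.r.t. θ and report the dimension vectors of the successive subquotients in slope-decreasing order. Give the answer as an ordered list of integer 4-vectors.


Interval decomposition of M: I[1,1], I[1,3], I[1,4]^2, I[4,4]^2.
HN type (ℓ=3): μ^(1)=23; μ^(2)=2; μ^(3)=-26

((0, 0, 0, 4); (0, 3, 3, 0); (4, 0, 0, 0))


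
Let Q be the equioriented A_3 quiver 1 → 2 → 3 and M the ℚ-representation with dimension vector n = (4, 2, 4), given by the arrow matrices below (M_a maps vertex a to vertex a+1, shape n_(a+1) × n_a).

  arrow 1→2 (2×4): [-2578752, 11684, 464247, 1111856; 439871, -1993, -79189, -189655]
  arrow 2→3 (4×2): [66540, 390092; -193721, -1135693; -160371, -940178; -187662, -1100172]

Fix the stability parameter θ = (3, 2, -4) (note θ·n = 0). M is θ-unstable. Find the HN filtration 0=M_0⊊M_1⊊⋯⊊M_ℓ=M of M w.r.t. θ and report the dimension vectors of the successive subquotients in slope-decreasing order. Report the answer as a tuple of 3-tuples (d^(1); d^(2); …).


Barcode: M ≅ I[1,1]^2, I[1,3]^2, I[3,3]^2. HN layers by μ_θ (3 steps, strictly decreasing):
  μ^(1)=3; μ^(2)=1/3; μ^(3)=-4

((2, 0, 0); (2, 2, 2); (0, 0, 2))


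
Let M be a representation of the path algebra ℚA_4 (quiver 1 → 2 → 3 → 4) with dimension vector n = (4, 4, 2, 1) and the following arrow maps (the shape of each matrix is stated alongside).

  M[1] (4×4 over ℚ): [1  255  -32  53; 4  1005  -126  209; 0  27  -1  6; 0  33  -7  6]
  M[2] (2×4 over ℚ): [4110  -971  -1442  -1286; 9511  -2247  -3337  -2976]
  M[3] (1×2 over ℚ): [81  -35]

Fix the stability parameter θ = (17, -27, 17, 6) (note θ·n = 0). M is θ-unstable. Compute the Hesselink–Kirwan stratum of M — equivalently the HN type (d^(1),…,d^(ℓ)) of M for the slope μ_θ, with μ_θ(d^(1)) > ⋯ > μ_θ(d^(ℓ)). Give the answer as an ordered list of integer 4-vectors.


Via rank(M_{q-1}∘⋯∘M_p): M ≅ I[1,1], I[1,2], I[1,3], I[1,4], I[2,2].
μ_θ-semistable layers: μ^(1)=17; μ^(2)=23/2; μ^(3)=-5; μ^(4)=-27

((1, 0, 1, 0); (0, 0, 1, 1); (3, 3, 0, 0); (0, 1, 0, 0))


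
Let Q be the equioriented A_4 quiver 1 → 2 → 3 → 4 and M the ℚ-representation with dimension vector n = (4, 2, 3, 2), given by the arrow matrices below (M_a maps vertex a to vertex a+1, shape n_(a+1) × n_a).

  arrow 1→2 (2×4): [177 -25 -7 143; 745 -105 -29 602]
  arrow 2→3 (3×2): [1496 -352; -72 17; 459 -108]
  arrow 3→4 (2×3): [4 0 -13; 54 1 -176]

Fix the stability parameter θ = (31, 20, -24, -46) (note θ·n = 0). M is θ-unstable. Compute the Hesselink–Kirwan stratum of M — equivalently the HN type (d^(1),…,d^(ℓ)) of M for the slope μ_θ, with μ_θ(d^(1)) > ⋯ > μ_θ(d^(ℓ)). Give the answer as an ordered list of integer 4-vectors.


Barcode: M ≅ I[1,1]^2, I[1,4]^2, I[3,3]. HN layers by μ_θ (3 steps, strictly decreasing):
  μ^(1)=31; μ^(2)=-19/4; μ^(3)=-24

((2, 0, 0, 0); (2, 2, 2, 2); (0, 0, 1, 0))


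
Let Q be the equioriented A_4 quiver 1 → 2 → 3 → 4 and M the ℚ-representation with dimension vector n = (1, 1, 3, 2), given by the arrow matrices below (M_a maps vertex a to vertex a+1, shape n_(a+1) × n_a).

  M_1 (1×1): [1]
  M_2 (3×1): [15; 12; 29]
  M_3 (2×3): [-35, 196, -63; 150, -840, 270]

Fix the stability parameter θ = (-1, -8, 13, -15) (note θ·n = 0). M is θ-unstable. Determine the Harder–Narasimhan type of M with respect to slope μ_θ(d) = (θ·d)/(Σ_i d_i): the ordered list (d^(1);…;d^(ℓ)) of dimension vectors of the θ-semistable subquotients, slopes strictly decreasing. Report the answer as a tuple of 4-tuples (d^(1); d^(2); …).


Barcode: M ≅ I[1,3], I[3,3], I[3,4], I[4,4]. HN layers by μ_θ (4 steps, strictly decreasing):
  μ^(1)=13; μ^(2)=-1; μ^(3)=-9/2; μ^(4)=-15

((0, 0, 2, 0); (0, 0, 1, 1); (1, 1, 0, 0); (0, 0, 0, 1))


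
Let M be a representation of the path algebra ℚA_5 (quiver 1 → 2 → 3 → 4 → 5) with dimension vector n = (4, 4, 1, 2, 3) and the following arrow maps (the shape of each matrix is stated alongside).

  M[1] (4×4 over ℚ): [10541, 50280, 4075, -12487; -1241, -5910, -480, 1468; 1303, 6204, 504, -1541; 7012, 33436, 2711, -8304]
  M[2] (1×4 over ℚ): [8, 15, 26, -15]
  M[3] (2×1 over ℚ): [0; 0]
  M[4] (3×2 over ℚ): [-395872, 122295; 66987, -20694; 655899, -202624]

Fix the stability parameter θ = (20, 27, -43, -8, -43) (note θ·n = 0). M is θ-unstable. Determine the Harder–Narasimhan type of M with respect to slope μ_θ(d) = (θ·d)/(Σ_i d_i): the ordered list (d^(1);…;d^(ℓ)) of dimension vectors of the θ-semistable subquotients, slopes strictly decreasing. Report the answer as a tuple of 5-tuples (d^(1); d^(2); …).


Via rank(M_{q-1}∘⋯∘M_p): M ≅ I[1,1], I[1,2]^2, I[1,3], I[2,2], I[4,5]^2, I[5,5].
μ_θ-semistable layers: μ^(1)=27; μ^(2)=20; μ^(3)=4/3; μ^(4)=-51/2; μ^(5)=-43

((0, 3, 0, 0, 0); (3, 0, 0, 0, 0); (1, 1, 1, 0, 0); (0, 0, 0, 2, 2); (0, 0, 0, 0, 1))


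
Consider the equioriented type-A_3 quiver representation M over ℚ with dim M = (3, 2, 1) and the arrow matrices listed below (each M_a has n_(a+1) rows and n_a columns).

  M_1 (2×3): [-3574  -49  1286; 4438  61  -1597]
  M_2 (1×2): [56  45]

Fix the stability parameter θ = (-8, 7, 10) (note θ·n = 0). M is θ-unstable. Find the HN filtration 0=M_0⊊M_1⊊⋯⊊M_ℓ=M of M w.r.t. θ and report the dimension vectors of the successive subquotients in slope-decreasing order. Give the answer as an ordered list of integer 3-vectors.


Via rank(M_{q-1}∘⋯∘M_p): M ≅ I[1,1], I[1,2], I[1,3].
μ_θ-semistable layers: μ^(1)=10; μ^(2)=7; μ^(3)=-8

((0, 0, 1); (0, 2, 0); (3, 0, 0))


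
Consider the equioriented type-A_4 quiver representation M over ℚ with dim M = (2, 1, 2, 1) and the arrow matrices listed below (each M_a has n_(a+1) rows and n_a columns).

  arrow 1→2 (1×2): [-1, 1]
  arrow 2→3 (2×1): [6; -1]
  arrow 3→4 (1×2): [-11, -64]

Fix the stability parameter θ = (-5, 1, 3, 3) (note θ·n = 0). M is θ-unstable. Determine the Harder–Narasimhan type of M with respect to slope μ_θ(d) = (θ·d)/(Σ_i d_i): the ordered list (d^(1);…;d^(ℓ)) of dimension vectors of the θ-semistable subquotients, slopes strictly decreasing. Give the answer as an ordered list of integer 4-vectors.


Interval decomposition of M: I[1,1], I[1,4], I[3,3].
HN type (ℓ=3): μ^(1)=3; μ^(2)=1; μ^(3)=-5

((0, 0, 2, 1); (0, 1, 0, 0); (2, 0, 0, 0))


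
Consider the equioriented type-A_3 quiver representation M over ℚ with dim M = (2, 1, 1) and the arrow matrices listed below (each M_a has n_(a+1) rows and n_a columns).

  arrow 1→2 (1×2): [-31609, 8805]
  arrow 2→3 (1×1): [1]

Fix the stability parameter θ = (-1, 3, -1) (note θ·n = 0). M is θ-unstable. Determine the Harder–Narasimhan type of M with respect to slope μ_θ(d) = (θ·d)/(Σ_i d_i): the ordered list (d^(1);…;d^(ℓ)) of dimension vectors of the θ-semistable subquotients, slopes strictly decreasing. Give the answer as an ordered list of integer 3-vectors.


Interval decomposition of M: I[1,1], I[1,3].
HN type (ℓ=2): μ^(1)=1; μ^(2)=-1

((0, 1, 1); (2, 0, 0))


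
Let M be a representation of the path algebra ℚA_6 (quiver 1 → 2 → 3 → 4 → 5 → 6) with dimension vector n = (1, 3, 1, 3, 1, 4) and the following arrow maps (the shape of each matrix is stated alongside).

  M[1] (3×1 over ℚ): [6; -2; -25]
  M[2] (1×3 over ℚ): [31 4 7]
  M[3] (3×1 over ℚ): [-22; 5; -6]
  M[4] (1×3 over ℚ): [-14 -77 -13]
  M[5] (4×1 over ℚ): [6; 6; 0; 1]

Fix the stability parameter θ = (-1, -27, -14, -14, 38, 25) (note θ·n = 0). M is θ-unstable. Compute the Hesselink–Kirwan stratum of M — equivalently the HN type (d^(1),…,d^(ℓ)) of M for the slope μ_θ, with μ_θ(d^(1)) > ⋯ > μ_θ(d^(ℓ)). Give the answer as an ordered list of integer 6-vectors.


Interval decomposition of M: I[1,6], I[2,2]^2, I[4,4]^2, I[6,6]^3.
HN type (ℓ=4): μ^(1)=63/2; μ^(2)=25; μ^(3)=-14; μ^(4)=-27

((0, 0, 0, 0, 1, 1); (0, 0, 0, 0, 0, 3); (1, 1, 1, 3, 0, 0); (0, 2, 0, 0, 0, 0))


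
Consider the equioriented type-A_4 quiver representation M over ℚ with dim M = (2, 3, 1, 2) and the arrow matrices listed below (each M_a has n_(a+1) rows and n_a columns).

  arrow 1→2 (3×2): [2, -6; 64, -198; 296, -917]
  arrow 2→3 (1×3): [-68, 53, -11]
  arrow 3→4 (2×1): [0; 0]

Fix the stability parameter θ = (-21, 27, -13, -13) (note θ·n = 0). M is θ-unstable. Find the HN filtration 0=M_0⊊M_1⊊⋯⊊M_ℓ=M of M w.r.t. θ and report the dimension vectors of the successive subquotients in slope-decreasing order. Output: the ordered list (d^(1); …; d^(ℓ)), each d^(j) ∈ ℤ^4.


Barcode: M ≅ I[1,2], I[1,3], I[2,2], I[4,4]^2. HN layers by μ_θ (4 steps, strictly decreasing):
  μ^(1)=27; μ^(2)=7; μ^(3)=-13; μ^(4)=-21

((0, 2, 0, 0); (0, 1, 1, 0); (0, 0, 0, 2); (2, 0, 0, 0))


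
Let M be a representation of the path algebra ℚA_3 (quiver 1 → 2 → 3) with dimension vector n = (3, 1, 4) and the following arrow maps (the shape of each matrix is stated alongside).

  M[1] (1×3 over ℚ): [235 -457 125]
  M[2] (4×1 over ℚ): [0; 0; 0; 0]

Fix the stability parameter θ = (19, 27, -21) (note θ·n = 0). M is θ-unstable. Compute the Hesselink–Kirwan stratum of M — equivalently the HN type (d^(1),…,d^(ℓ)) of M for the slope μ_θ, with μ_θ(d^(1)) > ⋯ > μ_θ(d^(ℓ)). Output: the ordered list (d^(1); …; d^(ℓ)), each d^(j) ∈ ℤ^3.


Via rank(M_{q-1}∘⋯∘M_p): M ≅ I[1,1]^2, I[1,2], I[3,3]^4.
μ_θ-semistable layers: μ^(1)=27; μ^(2)=19; μ^(3)=-21

((0, 1, 0); (3, 0, 0); (0, 0, 4))


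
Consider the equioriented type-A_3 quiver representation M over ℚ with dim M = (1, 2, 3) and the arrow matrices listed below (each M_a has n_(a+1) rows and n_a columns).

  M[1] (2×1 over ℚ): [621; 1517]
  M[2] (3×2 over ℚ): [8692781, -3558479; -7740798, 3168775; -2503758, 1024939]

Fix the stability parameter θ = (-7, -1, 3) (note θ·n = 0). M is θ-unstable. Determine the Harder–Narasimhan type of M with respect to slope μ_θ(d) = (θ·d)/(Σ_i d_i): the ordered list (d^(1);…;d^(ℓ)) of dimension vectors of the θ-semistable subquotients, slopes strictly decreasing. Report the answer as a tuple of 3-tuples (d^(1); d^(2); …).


Barcode: M ≅ I[1,3], I[2,3], I[3,3]. HN layers by μ_θ (3 steps, strictly decreasing):
  μ^(1)=3; μ^(2)=-1; μ^(3)=-7

((0, 0, 3); (0, 2, 0); (1, 0, 0))


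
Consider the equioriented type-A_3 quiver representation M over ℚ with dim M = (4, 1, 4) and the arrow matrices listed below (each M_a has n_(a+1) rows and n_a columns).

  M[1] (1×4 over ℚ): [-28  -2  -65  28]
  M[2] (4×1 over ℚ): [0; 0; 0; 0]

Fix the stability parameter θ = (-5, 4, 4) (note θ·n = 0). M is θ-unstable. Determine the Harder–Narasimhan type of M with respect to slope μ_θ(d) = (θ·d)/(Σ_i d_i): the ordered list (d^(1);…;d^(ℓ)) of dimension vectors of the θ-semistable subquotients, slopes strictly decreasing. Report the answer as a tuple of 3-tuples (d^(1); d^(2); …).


Barcode: M ≅ I[1,1]^3, I[1,2], I[3,3]^4. HN layers by μ_θ (2 steps, strictly decreasing):
  μ^(1)=4; μ^(2)=-5

((0, 1, 4); (4, 0, 0))


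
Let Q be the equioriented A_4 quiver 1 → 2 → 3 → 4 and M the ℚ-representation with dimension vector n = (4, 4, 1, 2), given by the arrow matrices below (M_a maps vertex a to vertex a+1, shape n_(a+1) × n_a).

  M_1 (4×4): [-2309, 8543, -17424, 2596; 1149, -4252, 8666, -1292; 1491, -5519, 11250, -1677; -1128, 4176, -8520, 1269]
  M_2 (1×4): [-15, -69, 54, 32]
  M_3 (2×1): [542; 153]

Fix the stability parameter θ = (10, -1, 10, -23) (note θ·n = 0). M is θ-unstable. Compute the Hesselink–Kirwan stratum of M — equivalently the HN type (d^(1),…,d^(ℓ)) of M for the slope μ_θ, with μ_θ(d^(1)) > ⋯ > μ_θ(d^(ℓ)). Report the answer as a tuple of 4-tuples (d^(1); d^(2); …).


Interval decomposition of M: I[1,2]^3, I[1,4], I[4,4].
HN type (ℓ=3): μ^(1)=9/2; μ^(2)=-1; μ^(3)=-23

((3, 3, 0, 0); (1, 1, 1, 1); (0, 0, 0, 1))


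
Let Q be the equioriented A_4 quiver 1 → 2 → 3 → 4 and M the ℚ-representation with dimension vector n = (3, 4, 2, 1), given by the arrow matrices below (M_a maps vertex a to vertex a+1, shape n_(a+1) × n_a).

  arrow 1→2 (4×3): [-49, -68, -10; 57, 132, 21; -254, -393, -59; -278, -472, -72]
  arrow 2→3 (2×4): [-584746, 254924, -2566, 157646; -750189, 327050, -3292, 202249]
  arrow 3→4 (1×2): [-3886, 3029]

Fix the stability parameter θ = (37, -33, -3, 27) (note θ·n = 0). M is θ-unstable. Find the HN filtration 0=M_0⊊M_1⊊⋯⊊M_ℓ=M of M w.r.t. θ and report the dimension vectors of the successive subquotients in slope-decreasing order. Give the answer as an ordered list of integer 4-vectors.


Barcode: M ≅ I[1,2], I[1,3], I[1,4], I[2,2]. HN layers by μ_θ (4 steps, strictly decreasing):
  μ^(1)=27; μ^(2)=2; μ^(3)=1/3; μ^(4)=-33

((0, 0, 0, 1); (1, 1, 0, 0); (2, 2, 2, 0); (0, 1, 0, 0))


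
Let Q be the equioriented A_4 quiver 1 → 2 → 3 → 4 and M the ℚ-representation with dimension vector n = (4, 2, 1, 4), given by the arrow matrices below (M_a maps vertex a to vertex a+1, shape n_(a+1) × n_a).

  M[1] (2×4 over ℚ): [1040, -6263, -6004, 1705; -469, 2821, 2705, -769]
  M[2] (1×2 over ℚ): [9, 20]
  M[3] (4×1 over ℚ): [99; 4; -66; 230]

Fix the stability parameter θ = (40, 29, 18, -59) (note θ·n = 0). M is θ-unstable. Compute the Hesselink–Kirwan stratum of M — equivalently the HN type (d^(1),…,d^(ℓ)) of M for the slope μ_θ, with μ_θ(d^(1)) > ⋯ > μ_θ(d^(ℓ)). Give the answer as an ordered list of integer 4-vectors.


Interval decomposition of M: I[1,1]^2, I[1,2], I[1,4], I[4,4]^3.
HN type (ℓ=4): μ^(1)=40; μ^(2)=69/2; μ^(3)=7; μ^(4)=-59

((2, 0, 0, 0); (1, 1, 0, 0); (1, 1, 1, 1); (0, 0, 0, 3))


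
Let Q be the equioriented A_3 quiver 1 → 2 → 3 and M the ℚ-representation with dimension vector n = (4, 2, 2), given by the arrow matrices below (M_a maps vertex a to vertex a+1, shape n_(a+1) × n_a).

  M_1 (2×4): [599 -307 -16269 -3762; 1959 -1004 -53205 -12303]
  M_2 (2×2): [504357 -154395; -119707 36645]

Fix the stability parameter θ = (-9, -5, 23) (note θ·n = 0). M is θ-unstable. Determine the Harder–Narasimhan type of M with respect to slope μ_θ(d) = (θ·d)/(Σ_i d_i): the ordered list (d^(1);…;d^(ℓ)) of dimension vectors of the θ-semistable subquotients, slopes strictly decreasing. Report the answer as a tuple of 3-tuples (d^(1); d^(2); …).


Interval decomposition of M: I[1,1]^2, I[1,2], I[1,3], I[3,3].
HN type (ℓ=3): μ^(1)=23; μ^(2)=-5; μ^(3)=-9

((0, 0, 2); (0, 2, 0); (4, 0, 0))


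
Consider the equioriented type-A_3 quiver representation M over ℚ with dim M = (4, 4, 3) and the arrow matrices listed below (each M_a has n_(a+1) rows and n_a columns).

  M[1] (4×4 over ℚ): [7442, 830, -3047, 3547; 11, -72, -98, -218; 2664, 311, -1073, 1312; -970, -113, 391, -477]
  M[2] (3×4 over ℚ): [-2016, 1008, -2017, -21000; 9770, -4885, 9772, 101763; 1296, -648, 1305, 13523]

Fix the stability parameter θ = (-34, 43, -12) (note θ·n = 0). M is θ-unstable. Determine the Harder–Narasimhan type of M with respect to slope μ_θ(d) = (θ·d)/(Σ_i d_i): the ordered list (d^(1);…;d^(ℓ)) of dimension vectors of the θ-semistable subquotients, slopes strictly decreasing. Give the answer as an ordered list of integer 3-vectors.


Barcode: M ≅ I[1,2], I[1,3]^3. HN layers by μ_θ (3 steps, strictly decreasing):
  μ^(1)=43; μ^(2)=31/2; μ^(3)=-34

((0, 1, 0); (0, 3, 3); (4, 0, 0))


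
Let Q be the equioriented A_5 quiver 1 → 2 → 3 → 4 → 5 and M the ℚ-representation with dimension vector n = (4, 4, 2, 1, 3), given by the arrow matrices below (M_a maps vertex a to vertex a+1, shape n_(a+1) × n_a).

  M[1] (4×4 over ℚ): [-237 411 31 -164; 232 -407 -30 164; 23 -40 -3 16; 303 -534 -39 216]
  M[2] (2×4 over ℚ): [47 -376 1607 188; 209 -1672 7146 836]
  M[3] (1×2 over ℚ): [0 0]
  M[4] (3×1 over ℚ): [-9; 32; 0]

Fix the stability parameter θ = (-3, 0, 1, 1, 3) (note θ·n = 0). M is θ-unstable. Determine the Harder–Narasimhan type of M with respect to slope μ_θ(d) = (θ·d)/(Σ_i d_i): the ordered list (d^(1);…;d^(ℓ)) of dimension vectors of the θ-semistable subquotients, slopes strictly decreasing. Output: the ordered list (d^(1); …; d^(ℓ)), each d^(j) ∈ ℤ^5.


Barcode: M ≅ I[1,1]^2, I[1,3]^2, I[2,2]^2, I[4,5], I[5,5]^2. HN layers by μ_θ (4 steps, strictly decreasing):
  μ^(1)=3; μ^(2)=1; μ^(3)=0; μ^(4)=-3

((0, 0, 0, 0, 3); (0, 0, 2, 1, 0); (0, 4, 0, 0, 0); (4, 0, 0, 0, 0))


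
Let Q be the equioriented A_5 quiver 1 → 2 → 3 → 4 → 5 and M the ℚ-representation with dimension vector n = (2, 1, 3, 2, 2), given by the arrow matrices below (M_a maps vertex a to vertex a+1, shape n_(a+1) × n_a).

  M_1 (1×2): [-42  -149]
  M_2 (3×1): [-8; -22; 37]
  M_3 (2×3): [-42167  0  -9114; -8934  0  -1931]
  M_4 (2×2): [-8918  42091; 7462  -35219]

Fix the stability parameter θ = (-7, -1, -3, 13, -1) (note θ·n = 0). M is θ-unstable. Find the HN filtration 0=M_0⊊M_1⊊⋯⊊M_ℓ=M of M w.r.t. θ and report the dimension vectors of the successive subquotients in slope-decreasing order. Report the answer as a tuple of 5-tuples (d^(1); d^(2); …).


Via rank(M_{q-1}∘⋯∘M_p): M ≅ I[1,1], I[1,5], I[3,3], I[3,4], I[5,5].
μ_θ-semistable layers: μ^(1)=13; μ^(2)=6; μ^(3)=-1; μ^(4)=-2; μ^(5)=-3; μ^(6)=-7

((0, 0, 0, 1, 0); (0, 0, 0, 1, 1); (0, 0, 0, 0, 1); (0, 1, 1, 0, 0); (0, 0, 2, 0, 0); (2, 0, 0, 0, 0))


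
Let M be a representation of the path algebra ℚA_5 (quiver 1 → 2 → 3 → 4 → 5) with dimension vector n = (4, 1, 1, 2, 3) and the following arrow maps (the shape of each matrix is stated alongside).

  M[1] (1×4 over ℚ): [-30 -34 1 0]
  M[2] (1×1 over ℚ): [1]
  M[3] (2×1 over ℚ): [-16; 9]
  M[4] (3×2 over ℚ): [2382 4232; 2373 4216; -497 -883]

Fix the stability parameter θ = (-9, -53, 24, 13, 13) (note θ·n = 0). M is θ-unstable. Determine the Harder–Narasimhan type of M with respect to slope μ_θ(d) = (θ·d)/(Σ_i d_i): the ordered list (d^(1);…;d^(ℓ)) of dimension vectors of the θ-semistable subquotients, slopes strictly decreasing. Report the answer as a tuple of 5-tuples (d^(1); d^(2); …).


Via rank(M_{q-1}∘⋯∘M_p): M ≅ I[1,1]^3, I[1,5], I[4,5], I[5,5].
μ_θ-semistable layers: μ^(1)=50/3; μ^(2)=13; μ^(3)=-9; μ^(4)=-31

((0, 0, 1, 1, 1); (0, 0, 0, 1, 2); (3, 0, 0, 0, 0); (1, 1, 0, 0, 0))


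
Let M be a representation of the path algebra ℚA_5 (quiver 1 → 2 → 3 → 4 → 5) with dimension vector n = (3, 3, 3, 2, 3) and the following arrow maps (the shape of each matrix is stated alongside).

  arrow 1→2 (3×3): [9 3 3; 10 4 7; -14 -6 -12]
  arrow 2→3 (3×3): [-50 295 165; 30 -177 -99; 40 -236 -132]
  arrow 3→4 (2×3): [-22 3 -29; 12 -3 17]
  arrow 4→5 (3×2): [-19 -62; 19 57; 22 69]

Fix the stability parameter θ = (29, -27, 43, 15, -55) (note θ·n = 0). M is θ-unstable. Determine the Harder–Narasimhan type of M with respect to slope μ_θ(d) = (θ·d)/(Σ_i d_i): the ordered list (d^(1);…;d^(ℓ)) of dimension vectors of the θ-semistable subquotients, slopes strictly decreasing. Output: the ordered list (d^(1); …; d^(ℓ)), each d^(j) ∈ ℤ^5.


Interval decomposition of M: I[1,1], I[1,2], I[1,5], I[2,2], I[3,3], I[3,5], I[5,5].
HN type (ℓ=5): μ^(1)=43; μ^(2)=29; μ^(3)=1; μ^(4)=-27; μ^(5)=-55

((0, 0, 1, 0, 0); (1, 0, 0, 0, 0); (2, 2, 2, 2, 2); (0, 1, 0, 0, 0); (0, 0, 0, 0, 1))


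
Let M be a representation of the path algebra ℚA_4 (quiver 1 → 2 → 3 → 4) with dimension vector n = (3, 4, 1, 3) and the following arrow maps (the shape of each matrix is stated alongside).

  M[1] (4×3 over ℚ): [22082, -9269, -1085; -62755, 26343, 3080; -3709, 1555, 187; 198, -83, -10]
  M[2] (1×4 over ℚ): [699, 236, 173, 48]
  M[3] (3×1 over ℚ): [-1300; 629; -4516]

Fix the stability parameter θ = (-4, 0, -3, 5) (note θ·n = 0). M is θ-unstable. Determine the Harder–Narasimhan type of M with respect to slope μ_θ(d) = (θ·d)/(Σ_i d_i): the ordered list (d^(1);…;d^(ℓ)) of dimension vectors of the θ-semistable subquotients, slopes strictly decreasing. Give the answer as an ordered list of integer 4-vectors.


Interval decomposition of M: I[1,2]^2, I[1,4], I[2,2], I[4,4]^2.
HN type (ℓ=4): μ^(1)=5; μ^(2)=0; μ^(3)=-3/2; μ^(4)=-4

((0, 0, 0, 3); (0, 3, 0, 0); (0, 1, 1, 0); (3, 0, 0, 0))


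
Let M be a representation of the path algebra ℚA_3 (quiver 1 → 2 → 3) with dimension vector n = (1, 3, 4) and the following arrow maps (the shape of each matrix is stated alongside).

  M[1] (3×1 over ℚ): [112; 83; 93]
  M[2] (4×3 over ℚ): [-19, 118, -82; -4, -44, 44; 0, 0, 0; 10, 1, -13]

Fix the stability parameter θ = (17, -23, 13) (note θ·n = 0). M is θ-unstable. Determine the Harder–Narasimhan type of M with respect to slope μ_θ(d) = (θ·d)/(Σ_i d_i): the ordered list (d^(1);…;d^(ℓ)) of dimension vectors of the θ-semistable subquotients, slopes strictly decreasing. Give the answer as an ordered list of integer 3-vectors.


Interval decomposition of M: I[1,3], I[2,2], I[2,3], I[3,3]^2.
HN type (ℓ=3): μ^(1)=13; μ^(2)=-3; μ^(3)=-23

((0, 0, 4); (1, 1, 0); (0, 2, 0))
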